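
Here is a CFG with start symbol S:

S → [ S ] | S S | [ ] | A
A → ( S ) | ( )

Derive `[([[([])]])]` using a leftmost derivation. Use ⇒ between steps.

S ⇒ [S]   [S → [ S ]]
[S] ⇒ [A]   [S → A]
[A] ⇒ [(S)]   [A → ( S )]
[(S)] ⇒ [([S])]   [S → [ S ]]
[([S])] ⇒ [([[S]])]   [S → [ S ]]
[([[S]])] ⇒ [([[A]])]   [S → A]
[([[A]])] ⇒ [([[(S)]])]   [A → ( S )]
[([[(S)]])] ⇒ [([[([])]])]   [S → [ ]]

S⇒[S]⇒[A]⇒[(S)]⇒[([S])]⇒[([[S]])]⇒[([[A]])]⇒[([[(S)]])]⇒[([[([])]])]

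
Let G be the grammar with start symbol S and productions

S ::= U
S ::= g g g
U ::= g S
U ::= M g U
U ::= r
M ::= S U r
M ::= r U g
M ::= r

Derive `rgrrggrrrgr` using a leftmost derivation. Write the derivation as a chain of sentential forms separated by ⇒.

S ⇒ U   [S ::= U]
U ⇒ MgU   [U ::= M g U]
MgU ⇒ rgU   [M ::= r]
rgU ⇒ rgMgU   [U ::= M g U]
rgMgU ⇒ rgSUrgU   [M ::= S U r]
rgSUrgU ⇒ rgUUrgU   [S ::= U]
rgUUrgU ⇒ rgMgUUrgU   [U ::= M g U]
rgMgUUrgU ⇒ rgrUggUUrgU   [M ::= r U g]
rgrUggUUrgU ⇒ rgrrggUUrgU   [U ::= r]
rgrrggUUrgU ⇒ rgrrggrUrgU   [U ::= r]
rgrrggrUrgU ⇒ rgrrggrrrgU   [U ::= r]
rgrrggrrrgU ⇒ rgrrggrrrgr   [U ::= r]

S⇒U⇒MgU⇒rgU⇒rgMgU⇒rgSUrgU⇒rgUUrgU⇒rgMgUUrgU⇒rgrUggUUrgU⇒rgrrggUUrgU⇒rgrrggrUrgU⇒rgrrggrrrgU⇒rgrrggrrrgr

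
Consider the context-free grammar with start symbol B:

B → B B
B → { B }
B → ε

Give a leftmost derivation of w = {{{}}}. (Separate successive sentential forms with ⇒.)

B⇒{B}⇒{{B}}⇒{{BB}}⇒{{{B}B}}⇒{{{}B}}⇒{{{}}}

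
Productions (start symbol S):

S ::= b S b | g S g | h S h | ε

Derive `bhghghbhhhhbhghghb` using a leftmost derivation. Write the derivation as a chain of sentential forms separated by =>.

S => bSb   [S ::= b S b]
bSb => bhShb   [S ::= h S h]
bhShb => bhgSghb   [S ::= g S g]
bhgSghb => bhghShghb   [S ::= h S h]
bhghShghb => bhghgSghghb   [S ::= g S g]
bhghgSghghb => bhghghShghghb   [S ::= h S h]
bhghghShghghb => bhghghbSbhghghb   [S ::= b S b]
bhghghbSbhghghb => bhghghbhShbhghghb   [S ::= h S h]
bhghghbhShbhghghb => bhghghbhhShhbhghghb   [S ::= h S h]
bhghghbhhShhbhghghb => bhghghbhhhhbhghghb   [S ::= ε]

S => bSb => bhShb => bhgSghb => bhghShghb => bhghgSghghb => bhghghShghghb => bhghghbSbhghghb => bhghghbhShbhghghb => bhghghbhhShhbhghghb => bhghghbhhhhbhghghb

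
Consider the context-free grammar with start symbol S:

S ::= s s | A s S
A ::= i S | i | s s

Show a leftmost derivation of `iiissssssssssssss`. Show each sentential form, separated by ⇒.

S ⇒ AsS ⇒ iSsS ⇒ iAsSsS ⇒ iiSsSsS ⇒ iiAsSsSsS ⇒ iiiSsSsSsS ⇒ iiiAsSsSsSsS ⇒ iiisssSsSsSsS ⇒ iiissssssSsSsS ⇒ iiisssssssssSsS ⇒ iiissssssssssssS ⇒ iiissssssssssssss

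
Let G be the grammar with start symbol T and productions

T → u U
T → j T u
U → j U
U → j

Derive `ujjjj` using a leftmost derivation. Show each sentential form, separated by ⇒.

T⇒uU⇒ujU⇒ujjU⇒ujjjU⇒ujjjj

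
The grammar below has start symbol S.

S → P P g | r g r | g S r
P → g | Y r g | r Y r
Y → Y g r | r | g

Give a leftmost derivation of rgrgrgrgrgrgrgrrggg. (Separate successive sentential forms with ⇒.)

S⇒PPg⇒YrgPg⇒YgrrgPg⇒YgrgrrgPg⇒YgrgrgrrgPg⇒YgrgrgrgrrgPg⇒YgrgrgrgrgrrgPg⇒YgrgrgrgrgrgrrgPg⇒YgrgrgrgrgrgrgrrgPg⇒rgrgrgrgrgrgrgrrgPg⇒rgrgrgrgrgrgrgrrggg

S ⇒ PPg   [S → P P g]
PPg ⇒ YrgPg   [P → Y r g]
YrgPg ⇒ YgrrgPg   [Y → Y g r]
YgrrgPg ⇒ YgrgrrgPg   [Y → Y g r]
YgrgrrgPg ⇒ YgrgrgrrgPg   [Y → Y g r]
YgrgrgrrgPg ⇒ YgrgrgrgrrgPg   [Y → Y g r]
YgrgrgrgrrgPg ⇒ YgrgrgrgrgrrgPg   [Y → Y g r]
YgrgrgrgrgrrgPg ⇒ YgrgrgrgrgrgrrgPg   [Y → Y g r]
YgrgrgrgrgrgrrgPg ⇒ YgrgrgrgrgrgrgrrgPg   [Y → Y g r]
YgrgrgrgrgrgrgrrgPg ⇒ rgrgrgrgrgrgrgrrgPg   [Y → r]
rgrgrgrgrgrgrgrrgPg ⇒ rgrgrgrgrgrgrgrrggg   [P → g]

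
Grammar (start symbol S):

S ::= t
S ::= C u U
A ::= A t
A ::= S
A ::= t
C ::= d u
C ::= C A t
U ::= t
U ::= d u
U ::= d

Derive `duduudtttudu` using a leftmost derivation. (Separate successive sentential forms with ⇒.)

S ⇒ CuU   [S ::= C u U]
CuU ⇒ CAtuU   [C ::= C A t]
CAtuU ⇒ CAtAtuU   [C ::= C A t]
CAtAtuU ⇒ duAtAtuU   [C ::= d u]
duAtAtuU ⇒ duStAtuU   [A ::= S]
duStAtuU ⇒ duCuUtAtuU   [S ::= C u U]
duCuUtAtuU ⇒ duduuUtAtuU   [C ::= d u]
duduuUtAtuU ⇒ duduudtAtuU   [U ::= d]
duduudtAtuU ⇒ duduudtttuU   [A ::= t]
duduudtttuU ⇒ duduudtttudu   [U ::= d u]

S ⇒ CuU ⇒ CAtuU ⇒ CAtAtuU ⇒ duAtAtuU ⇒ duStAtuU ⇒ duCuUtAtuU ⇒ duduuUtAtuU ⇒ duduudtAtuU ⇒ duduudtttuU ⇒ duduudtttudu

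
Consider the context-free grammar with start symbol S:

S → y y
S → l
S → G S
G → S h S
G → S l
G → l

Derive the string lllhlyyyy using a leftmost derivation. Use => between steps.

S => GS => ShSS => GShSS => SlShSS => llShSS => lllhSS => lllhGSS => lllhlSS => lllhlyyS => lllhlyyyy

S => GS   [S → G S]
GS => ShSS   [G → S h S]
ShSS => GShSS   [S → G S]
GShSS => SlShSS   [G → S l]
SlShSS => llShSS   [S → l]
llShSS => lllhSS   [S → l]
lllhSS => lllhGSS   [S → G S]
lllhGSS => lllhlSS   [G → l]
lllhlSS => lllhlyyS   [S → y y]
lllhlyyS => lllhlyyyy   [S → y y]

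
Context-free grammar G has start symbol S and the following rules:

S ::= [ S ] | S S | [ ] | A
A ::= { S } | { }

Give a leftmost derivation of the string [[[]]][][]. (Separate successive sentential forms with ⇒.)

S ⇒ SS ⇒ SSS ⇒ [S]SS ⇒ [[S]]SS ⇒ [[[]]]SS ⇒ [[[]]][]S ⇒ [[[]]][][]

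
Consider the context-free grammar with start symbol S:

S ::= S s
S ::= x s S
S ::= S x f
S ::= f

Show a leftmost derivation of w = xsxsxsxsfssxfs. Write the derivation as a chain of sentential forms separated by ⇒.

S⇒Ss⇒Sxfs⇒xsSxfs⇒xsSsxfs⇒xsxsSsxfs⇒xsxsxsSsxfs⇒xsxsxsxsSsxfs⇒xsxsxsxsSssxfs⇒xsxsxsxsfssxfs

S ⇒ Ss   [S ::= S s]
Ss ⇒ Sxfs   [S ::= S x f]
Sxfs ⇒ xsSxfs   [S ::= x s S]
xsSxfs ⇒ xsSsxfs   [S ::= S s]
xsSsxfs ⇒ xsxsSsxfs   [S ::= x s S]
xsxsSsxfs ⇒ xsxsxsSsxfs   [S ::= x s S]
xsxsxsSsxfs ⇒ xsxsxsxsSsxfs   [S ::= x s S]
xsxsxsxsSsxfs ⇒ xsxsxsxsSssxfs   [S ::= S s]
xsxsxsxsSssxfs ⇒ xsxsxsxsfssxfs   [S ::= f]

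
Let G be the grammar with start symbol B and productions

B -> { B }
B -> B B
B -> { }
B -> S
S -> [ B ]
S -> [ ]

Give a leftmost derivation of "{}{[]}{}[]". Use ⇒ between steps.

B ⇒ BB   [B -> B B]
BB ⇒ BBB   [B -> B B]
BBB ⇒ BBBB   [B -> B B]
BBBB ⇒ {}BBB   [B -> { }]
{}BBB ⇒ {}{B}BB   [B -> { B }]
{}{B}BB ⇒ {}{S}BB   [B -> S]
{}{S}BB ⇒ {}{[]}BB   [S -> [ ]]
{}{[]}BB ⇒ {}{[]}{}B   [B -> { }]
{}{[]}{}B ⇒ {}{[]}{}S   [B -> S]
{}{[]}{}S ⇒ {}{[]}{}[]   [S -> [ ]]

B ⇒ BB ⇒ BBB ⇒ BBBB ⇒ {}BBB ⇒ {}{B}BB ⇒ {}{S}BB ⇒ {}{[]}BB ⇒ {}{[]}{}B ⇒ {}{[]}{}S ⇒ {}{[]}{}[]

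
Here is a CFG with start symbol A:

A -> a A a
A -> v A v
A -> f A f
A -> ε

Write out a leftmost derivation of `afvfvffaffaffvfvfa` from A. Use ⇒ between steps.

A ⇒ aAa ⇒ afAfa ⇒ afvAvfa ⇒ afvfAfvfa ⇒ afvfvAvfvfa ⇒ afvfvfAfvfvfa ⇒ afvfvffAffvfvfa ⇒ afvfvffaAaffvfvfa ⇒ afvfvffafAfaffvfvfa ⇒ afvfvffaffaffvfvfa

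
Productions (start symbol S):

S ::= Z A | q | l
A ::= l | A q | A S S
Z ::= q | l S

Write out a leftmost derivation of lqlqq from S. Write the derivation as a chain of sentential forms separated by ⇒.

S ⇒ ZA   [S ::= Z A]
ZA ⇒ lSA   [Z ::= l S]
lSA ⇒ lqA   [S ::= q]
lqA ⇒ lqAq   [A ::= A q]
lqAq ⇒ lqAqq   [A ::= A q]
lqAqq ⇒ lqlqq   [A ::= l]

S⇒ZA⇒lSA⇒lqA⇒lqAq⇒lqAqq⇒lqlqq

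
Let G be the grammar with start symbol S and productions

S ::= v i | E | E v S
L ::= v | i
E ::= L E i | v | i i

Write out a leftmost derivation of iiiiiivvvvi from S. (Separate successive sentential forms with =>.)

S => EvS => LEivS => iEivS => iLEiivS => iiEiivS => iiiiiivS => iiiiiivEvS => iiiiiivvvS => iiiiiivvvvi

S => EvS   [S ::= E v S]
EvS => LEivS   [E ::= L E i]
LEivS => iEivS   [L ::= i]
iEivS => iLEiivS   [E ::= L E i]
iLEiivS => iiEiivS   [L ::= i]
iiEiivS => iiiiiivS   [E ::= i i]
iiiiiivS => iiiiiivEvS   [S ::= E v S]
iiiiiivEvS => iiiiiivvvS   [E ::= v]
iiiiiivvvS => iiiiiivvvvi   [S ::= v i]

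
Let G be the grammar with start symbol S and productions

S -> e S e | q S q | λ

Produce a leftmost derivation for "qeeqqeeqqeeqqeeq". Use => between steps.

S => qSq => qeSeq => qeeSeeq => qeeqSqeeq => qeeqqSqqeeq => qeeqqeSeqqeeq => qeeqqeeSeeqqeeq => qeeqqeeqSqeeqqeeq => qeeqqeeqqeeqqeeq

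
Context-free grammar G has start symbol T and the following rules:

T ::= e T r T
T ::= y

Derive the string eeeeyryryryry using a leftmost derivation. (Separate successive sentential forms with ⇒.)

T⇒eTrT⇒eeTrTrT⇒eeeTrTrTrT⇒eeeeTrTrTrTrT⇒eeeeyrTrTrTrT⇒eeeeyryrTrTrT⇒eeeeyryryrTrT⇒eeeeyryryryrT⇒eeeeyryryryry

T ⇒ eTrT   [T ::= e T r T]
eTrT ⇒ eeTrTrT   [T ::= e T r T]
eeTrTrT ⇒ eeeTrTrTrT   [T ::= e T r T]
eeeTrTrTrT ⇒ eeeeTrTrTrTrT   [T ::= e T r T]
eeeeTrTrTrTrT ⇒ eeeeyrTrTrTrT   [T ::= y]
eeeeyrTrTrTrT ⇒ eeeeyryrTrTrT   [T ::= y]
eeeeyryrTrTrT ⇒ eeeeyryryrTrT   [T ::= y]
eeeeyryryrTrT ⇒ eeeeyryryryrT   [T ::= y]
eeeeyryryryrT ⇒ eeeeyryryryry   [T ::= y]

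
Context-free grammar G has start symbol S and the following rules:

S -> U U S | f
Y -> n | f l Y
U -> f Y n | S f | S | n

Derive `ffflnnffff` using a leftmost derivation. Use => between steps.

S => UUS   [S -> U U S]
UUS => SfUS   [U -> S f]
SfUS => UUSfUS   [S -> U U S]
UUSfUS => SUSfUS   [U -> S]
SUSfUS => fUSfUS   [S -> f]
fUSfUS => ffYnSfUS   [U -> f Y n]
ffYnSfUS => ffflYnSfUS   [Y -> f l Y]
ffflYnSfUS => ffflnnSfUS   [Y -> n]
ffflnnSfUS => ffflnnffUS   [S -> f]
ffflnnffUS => ffflnnffSS   [U -> S]
ffflnnffSS => ffflnnfffS   [S -> f]
ffflnnfffS => ffflnnffff   [S -> f]

S=>UUS=>SfUS=>UUSfUS=>SUSfUS=>fUSfUS=>ffYnSfUS=>ffflYnSfUS=>ffflnnSfUS=>ffflnnffUS=>ffflnnffSS=>ffflnnfffS=>ffflnnffff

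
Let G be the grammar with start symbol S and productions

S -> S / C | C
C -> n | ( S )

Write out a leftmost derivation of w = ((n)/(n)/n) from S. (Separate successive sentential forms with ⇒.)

S ⇒ C ⇒ (S) ⇒ (S/C) ⇒ (S/C/C) ⇒ (C/C/C) ⇒ ((S)/C/C) ⇒ ((C)/C/C) ⇒ ((n)/C/C) ⇒ ((n)/(S)/C) ⇒ ((n)/(C)/C) ⇒ ((n)/(n)/C) ⇒ ((n)/(n)/n)

S ⇒ C   [S -> C]
C ⇒ (S)   [C -> ( S )]
(S) ⇒ (S/C)   [S -> S / C]
(S/C) ⇒ (S/C/C)   [S -> S / C]
(S/C/C) ⇒ (C/C/C)   [S -> C]
(C/C/C) ⇒ ((S)/C/C)   [C -> ( S )]
((S)/C/C) ⇒ ((C)/C/C)   [S -> C]
((C)/C/C) ⇒ ((n)/C/C)   [C -> n]
((n)/C/C) ⇒ ((n)/(S)/C)   [C -> ( S )]
((n)/(S)/C) ⇒ ((n)/(C)/C)   [S -> C]
((n)/(C)/C) ⇒ ((n)/(n)/C)   [C -> n]
((n)/(n)/C) ⇒ ((n)/(n)/n)   [C -> n]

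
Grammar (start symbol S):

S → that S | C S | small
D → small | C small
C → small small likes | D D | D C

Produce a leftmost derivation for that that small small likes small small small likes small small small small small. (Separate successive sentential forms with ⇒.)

S ⇒ that S ⇒ that that S ⇒ that that C S ⇒ that that D D S ⇒ that that C small D S ⇒ that that D D small D S ⇒ that that C small D small D S ⇒ that that D C small D small D S ⇒ that that C small C small D small D S ⇒ that that small small likes small C small D small D S ⇒ that that small small likes small small small likes small D small D S ⇒ that that small small likes small small small likes small small small D S ⇒ that that small small likes small small small likes small small small small S ⇒ that that small small likes small small small likes small small small small small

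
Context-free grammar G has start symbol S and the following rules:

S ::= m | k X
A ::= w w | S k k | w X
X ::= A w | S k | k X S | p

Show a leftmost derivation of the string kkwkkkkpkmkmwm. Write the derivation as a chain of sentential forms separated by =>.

S => kX   [S ::= k X]
kX => kkXS   [X ::= k X S]
kkXS => kkAwS   [X ::= A w]
kkAwS => kkwXwS   [A ::= w X]
kkwXwS => kkwkXSwS   [X ::= k X S]
kkwkXSwS => kkwkSkSwS   [X ::= S k]
kkwkSkSwS => kkwkkXkSwS   [S ::= k X]
kkwkkXkSwS => kkwkkkXSkSwS   [X ::= k X S]
kkwkkkXSkSwS => kkwkkkSkSkSwS   [X ::= S k]
kkwkkkSkSkSwS => kkwkkkkXkSkSwS   [S ::= k X]
kkwkkkkXkSkSwS => kkwkkkkpkSkSwS   [X ::= p]
kkwkkkkpkSkSwS => kkwkkkkpkmkSwS   [S ::= m]
kkwkkkkpkmkSwS => kkwkkkkpkmkmwS   [S ::= m]
kkwkkkkpkmkmwS => kkwkkkkpkmkmwm   [S ::= m]

S => kX => kkXS => kkAwS => kkwXwS => kkwkXSwS => kkwkSkSwS => kkwkkXkSwS => kkwkkkXSkSwS => kkwkkkSkSkSwS => kkwkkkkXkSkSwS => kkwkkkkpkSkSwS => kkwkkkkpkmkSwS => kkwkkkkpkmkmwS => kkwkkkkpkmkmwm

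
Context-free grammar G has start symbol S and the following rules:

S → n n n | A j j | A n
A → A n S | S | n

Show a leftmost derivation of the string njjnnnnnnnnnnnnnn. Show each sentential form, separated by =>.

S=>An=>AnSn=>AnSnSn=>AnSnSnSn=>SnSnSnSn=>AjjnSnSnSn=>njjnSnSnSn=>njjnAnnSnSn=>njjnSnnSnSn=>njjnnnnnnSnSn=>njjnnnnnnnnnnSn=>njjnnnnnnnnnnnnnn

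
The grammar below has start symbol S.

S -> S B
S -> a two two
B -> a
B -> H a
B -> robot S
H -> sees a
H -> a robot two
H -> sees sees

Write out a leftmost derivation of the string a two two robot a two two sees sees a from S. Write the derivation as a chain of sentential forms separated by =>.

S => S B => a two two B => a two two robot S => a two two robot S B => a two two robot a two two B => a two two robot a two two H a => a two two robot a two two sees sees a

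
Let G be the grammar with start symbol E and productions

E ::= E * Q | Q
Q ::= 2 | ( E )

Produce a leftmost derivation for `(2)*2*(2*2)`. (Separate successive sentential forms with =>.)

E => E*Q => E*Q*Q => Q*Q*Q => (E)*Q*Q => (Q)*Q*Q => (2)*Q*Q => (2)*2*Q => (2)*2*(E) => (2)*2*(E*Q) => (2)*2*(Q*Q) => (2)*2*(2*Q) => (2)*2*(2*2)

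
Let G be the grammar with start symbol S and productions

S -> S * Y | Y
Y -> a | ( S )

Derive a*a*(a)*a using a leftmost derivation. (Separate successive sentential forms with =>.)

S => S*Y   [S -> S * Y]
S*Y => S*Y*Y   [S -> S * Y]
S*Y*Y => S*Y*Y*Y   [S -> S * Y]
S*Y*Y*Y => Y*Y*Y*Y   [S -> Y]
Y*Y*Y*Y => a*Y*Y*Y   [Y -> a]
a*Y*Y*Y => a*a*Y*Y   [Y -> a]
a*a*Y*Y => a*a*(S)*Y   [Y -> ( S )]
a*a*(S)*Y => a*a*(Y)*Y   [S -> Y]
a*a*(Y)*Y => a*a*(a)*Y   [Y -> a]
a*a*(a)*Y => a*a*(a)*a   [Y -> a]

S => S*Y => S*Y*Y => S*Y*Y*Y => Y*Y*Y*Y => a*Y*Y*Y => a*a*Y*Y => a*a*(S)*Y => a*a*(Y)*Y => a*a*(a)*Y => a*a*(a)*a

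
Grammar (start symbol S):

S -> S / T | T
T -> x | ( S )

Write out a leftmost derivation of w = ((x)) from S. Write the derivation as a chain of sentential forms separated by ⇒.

S ⇒ T   [S -> T]
T ⇒ (S)   [T -> ( S )]
(S) ⇒ (T)   [S -> T]
(T) ⇒ ((S))   [T -> ( S )]
((S)) ⇒ ((T))   [S -> T]
((T)) ⇒ ((x))   [T -> x]

S ⇒ T ⇒ (S) ⇒ (T) ⇒ ((S)) ⇒ ((T)) ⇒ ((x))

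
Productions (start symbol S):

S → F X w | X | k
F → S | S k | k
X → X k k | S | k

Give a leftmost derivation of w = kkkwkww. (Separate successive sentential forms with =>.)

S => FXw   [S → F X w]
FXw => kXw   [F → k]
kXw => kSw   [X → S]
kSw => kFXww   [S → F X w]
kFXww => kSXww   [F → S]
kSXww => kFXwXww   [S → F X w]
kFXwXww => kSXwXww   [F → S]
kSXwXww => kkXwXww   [S → k]
kkXwXww => kkSwXww   [X → S]
kkSwXww => kkkwXww   [S → k]
kkkwXww => kkkwSww   [X → S]
kkkwSww => kkkwkww   [S → k]

S => FXw => kXw => kSw => kFXww => kSXww => kFXwXww => kSXwXww => kkXwXww => kkSwXww => kkkwXww => kkkwSww => kkkwkww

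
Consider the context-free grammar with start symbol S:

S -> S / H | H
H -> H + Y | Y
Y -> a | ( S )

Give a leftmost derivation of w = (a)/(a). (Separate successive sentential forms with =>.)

S => S/H   [S -> S / H]
S/H => H/H   [S -> H]
H/H => Y/H   [H -> Y]
Y/H => (S)/H   [Y -> ( S )]
(S)/H => (H)/H   [S -> H]
(H)/H => (Y)/H   [H -> Y]
(Y)/H => (a)/H   [Y -> a]
(a)/H => (a)/Y   [H -> Y]
(a)/Y => (a)/(S)   [Y -> ( S )]
(a)/(S) => (a)/(H)   [S -> H]
(a)/(H) => (a)/(Y)   [H -> Y]
(a)/(Y) => (a)/(a)   [Y -> a]

S => S/H => H/H => Y/H => (S)/H => (H)/H => (Y)/H => (a)/H => (a)/Y => (a)/(S) => (a)/(H) => (a)/(Y) => (a)/(a)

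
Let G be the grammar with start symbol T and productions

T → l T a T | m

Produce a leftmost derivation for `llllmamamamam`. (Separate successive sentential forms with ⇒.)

T ⇒ lTaT ⇒ llTaTaT ⇒ lllTaTaTaT ⇒ llllTaTaTaTaT ⇒ llllmaTaTaTaT ⇒ llllmamaTaTaT ⇒ llllmamamaTaT ⇒ llllmamamamaT ⇒ llllmamamamam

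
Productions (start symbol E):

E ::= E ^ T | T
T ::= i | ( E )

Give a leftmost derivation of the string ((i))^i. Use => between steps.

E => E^T   [E ::= E ^ T]
E^T => T^T   [E ::= T]
T^T => (E)^T   [T ::= ( E )]
(E)^T => (T)^T   [E ::= T]
(T)^T => ((E))^T   [T ::= ( E )]
((E))^T => ((T))^T   [E ::= T]
((T))^T => ((i))^T   [T ::= i]
((i))^T => ((i))^i   [T ::= i]

E => E^T => T^T => (E)^T => (T)^T => ((E))^T => ((T))^T => ((i))^T => ((i))^i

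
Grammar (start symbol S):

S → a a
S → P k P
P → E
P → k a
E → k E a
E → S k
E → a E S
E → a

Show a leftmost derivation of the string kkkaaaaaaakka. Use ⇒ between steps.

S ⇒ PkP   [S → P k P]
PkP ⇒ EkP   [P → E]
EkP ⇒ kEakP   [E → k E a]
kEakP ⇒ kkEaakP   [E → k E a]
kkEaakP ⇒ kkkEaaakP   [E → k E a]
kkkEaaakP ⇒ kkkaESaaakP   [E → a E S]
kkkaESaaakP ⇒ kkkaaSaaakP   [E → a]
kkkaaSaaakP ⇒ kkkaaaaaaakP   [S → a a]
kkkaaaaaaakP ⇒ kkkaaaaaaakka   [P → k a]

S ⇒ PkP ⇒ EkP ⇒ kEakP ⇒ kkEaakP ⇒ kkkEaaakP ⇒ kkkaESaaakP ⇒ kkkaaSaaakP ⇒ kkkaaaaaaakP ⇒ kkkaaaaaaakka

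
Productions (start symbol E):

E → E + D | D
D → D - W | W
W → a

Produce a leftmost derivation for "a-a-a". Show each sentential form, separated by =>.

E => D   [E → D]
D => D-W   [D → D - W]
D-W => D-W-W   [D → D - W]
D-W-W => W-W-W   [D → W]
W-W-W => a-W-W   [W → a]
a-W-W => a-a-W   [W → a]
a-a-W => a-a-a   [W → a]

E => D => D-W => D-W-W => W-W-W => a-W-W => a-a-W => a-a-a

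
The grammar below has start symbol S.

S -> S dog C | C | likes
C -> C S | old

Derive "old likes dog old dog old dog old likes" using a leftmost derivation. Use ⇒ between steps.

S ⇒ C ⇒ C S ⇒ C S S ⇒ old S S ⇒ old S dog C S ⇒ old S dog C dog C S ⇒ old S dog C dog C dog C S ⇒ old likes dog C dog C dog C S ⇒ old likes dog old dog C dog C S ⇒ old likes dog old dog old dog C S ⇒ old likes dog old dog old dog old S ⇒ old likes dog old dog old dog old likes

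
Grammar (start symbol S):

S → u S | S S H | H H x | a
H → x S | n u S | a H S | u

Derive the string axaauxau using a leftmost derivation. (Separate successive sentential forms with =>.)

S => SSH => HHxSH => aHSHxSH => axSSHxSH => axaSHxSH => axaaHxSH => axaauxSH => axaauxaH => axaauxau

S => SSH   [S → S S H]
SSH => HHxSH   [S → H H x]
HHxSH => aHSHxSH   [H → a H S]
aHSHxSH => axSSHxSH   [H → x S]
axSSHxSH => axaSHxSH   [S → a]
axaSHxSH => axaaHxSH   [S → a]
axaaHxSH => axaauxSH   [H → u]
axaauxSH => axaauxaH   [S → a]
axaauxaH => axaauxau   [H → u]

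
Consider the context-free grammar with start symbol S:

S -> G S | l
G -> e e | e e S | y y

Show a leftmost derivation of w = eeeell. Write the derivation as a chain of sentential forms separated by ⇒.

S ⇒ GS ⇒ eeSS ⇒ eeGSS ⇒ eeeeSS ⇒ eeeelS ⇒ eeeell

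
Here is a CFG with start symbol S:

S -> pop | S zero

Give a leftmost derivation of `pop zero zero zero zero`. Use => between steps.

S => S zero   [S -> S zero]
S zero => S zero zero   [S -> S zero]
S zero zero => S zero zero zero   [S -> S zero]
S zero zero zero => S zero zero zero zero   [S -> S zero]
S zero zero zero zero => pop zero zero zero zero   [S -> pop]

S => S zero => S zero zero => S zero zero zero => S zero zero zero zero => pop zero zero zero zero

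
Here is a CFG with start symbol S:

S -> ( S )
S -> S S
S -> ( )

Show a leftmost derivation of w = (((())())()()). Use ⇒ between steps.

S⇒(S)⇒(SS)⇒(SSS)⇒((S)SS)⇒((SS)SS)⇒(((S)S)SS)⇒(((())S)SS)⇒(((())())SS)⇒(((())())()S)⇒(((())())()())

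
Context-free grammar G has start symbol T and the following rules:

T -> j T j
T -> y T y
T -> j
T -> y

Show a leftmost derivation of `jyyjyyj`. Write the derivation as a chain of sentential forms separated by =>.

T => jTj   [T -> j T j]
jTj => jyTyj   [T -> y T y]
jyTyj => jyyTyyj   [T -> y T y]
jyyTyyj => jyyjyyj   [T -> j]

T=>jTj=>jyTyj=>jyyTyyj=>jyyjyyj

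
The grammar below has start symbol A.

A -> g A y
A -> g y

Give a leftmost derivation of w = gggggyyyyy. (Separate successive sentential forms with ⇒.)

A ⇒ gAy ⇒ ggAyy ⇒ gggAyyy ⇒ ggggAyyyy ⇒ gggggyyyyy

A ⇒ gAy   [A -> g A y]
gAy ⇒ ggAyy   [A -> g A y]
ggAyy ⇒ gggAyyy   [A -> g A y]
gggAyyy ⇒ ggggAyyyy   [A -> g A y]
ggggAyyyy ⇒ gggggyyyyy   [A -> g y]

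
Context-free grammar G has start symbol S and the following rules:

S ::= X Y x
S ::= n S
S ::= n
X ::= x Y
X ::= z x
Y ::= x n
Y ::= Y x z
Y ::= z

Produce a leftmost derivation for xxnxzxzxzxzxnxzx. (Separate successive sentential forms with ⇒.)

S⇒XYx⇒xYYx⇒xYxzYx⇒xYxzxzYx⇒xYxzxzxzYx⇒xYxzxzxzxzYx⇒xxnxzxzxzxzYx⇒xxnxzxzxzxzYxzx⇒xxnxzxzxzxzxnxzx

S ⇒ XYx   [S ::= X Y x]
XYx ⇒ xYYx   [X ::= x Y]
xYYx ⇒ xYxzYx   [Y ::= Y x z]
xYxzYx ⇒ xYxzxzYx   [Y ::= Y x z]
xYxzxzYx ⇒ xYxzxzxzYx   [Y ::= Y x z]
xYxzxzxzYx ⇒ xYxzxzxzxzYx   [Y ::= Y x z]
xYxzxzxzxzYx ⇒ xxnxzxzxzxzYx   [Y ::= x n]
xxnxzxzxzxzYx ⇒ xxnxzxzxzxzYxzx   [Y ::= Y x z]
xxnxzxzxzxzYxzx ⇒ xxnxzxzxzxzxnxzx   [Y ::= x n]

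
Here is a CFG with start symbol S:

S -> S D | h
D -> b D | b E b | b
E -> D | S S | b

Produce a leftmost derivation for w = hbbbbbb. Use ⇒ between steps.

S ⇒ SD   [S -> S D]
SD ⇒ SDD   [S -> S D]
SDD ⇒ SDDD   [S -> S D]
SDDD ⇒ SDDDD   [S -> S D]
SDDDD ⇒ hDDDD   [S -> h]
hDDDD ⇒ hbEbDDD   [D -> b E b]
hbEbDDD ⇒ hbbbDDD   [E -> b]
hbbbDDD ⇒ hbbbbDD   [D -> b]
hbbbbDD ⇒ hbbbbbD   [D -> b]
hbbbbbD ⇒ hbbbbbb   [D -> b]

S ⇒ SD ⇒ SDD ⇒ SDDD ⇒ SDDDD ⇒ hDDDD ⇒ hbEbDDD ⇒ hbbbDDD ⇒ hbbbbDD ⇒ hbbbbbD ⇒ hbbbbbb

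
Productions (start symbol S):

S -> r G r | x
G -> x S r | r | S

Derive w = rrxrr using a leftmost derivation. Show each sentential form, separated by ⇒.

S ⇒ rGr   [S -> r G r]
rGr ⇒ rSr   [G -> S]
rSr ⇒ rrGrr   [S -> r G r]
rrGrr ⇒ rrSrr   [G -> S]
rrSrr ⇒ rrxrr   [S -> x]

S⇒rGr⇒rSr⇒rrGrr⇒rrSrr⇒rrxrr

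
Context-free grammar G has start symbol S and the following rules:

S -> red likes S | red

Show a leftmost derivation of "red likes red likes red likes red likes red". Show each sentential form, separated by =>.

S => red likes S => red likes red likes S => red likes red likes red likes S => red likes red likes red likes red likes S => red likes red likes red likes red likes red

S => red likes S   [S -> red likes S]
red likes S => red likes red likes S   [S -> red likes S]
red likes red likes S => red likes red likes red likes S   [S -> red likes S]
red likes red likes red likes S => red likes red likes red likes red likes S   [S -> red likes S]
red likes red likes red likes red likes S => red likes red likes red likes red likes red   [S -> red]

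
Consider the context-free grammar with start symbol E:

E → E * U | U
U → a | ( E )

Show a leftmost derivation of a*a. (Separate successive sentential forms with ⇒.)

E ⇒ E*U ⇒ U*U ⇒ a*U ⇒ a*a

E ⇒ E*U   [E → E * U]
E*U ⇒ U*U   [E → U]
U*U ⇒ a*U   [U → a]
a*U ⇒ a*a   [U → a]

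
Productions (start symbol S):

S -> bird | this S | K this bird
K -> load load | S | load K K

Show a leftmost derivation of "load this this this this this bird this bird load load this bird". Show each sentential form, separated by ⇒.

S ⇒ K this bird ⇒ load K K this bird ⇒ load S K this bird ⇒ load K this bird K this bird ⇒ load S this bird K this bird ⇒ load this S this bird K this bird ⇒ load this this S this bird K this bird ⇒ load this this this S this bird K this bird ⇒ load this this this this S this bird K this bird ⇒ load this this this this this S this bird K this bird ⇒ load this this this this this bird this bird K this bird ⇒ load this this this this this bird this bird load load this bird

S ⇒ K this bird   [S -> K this bird]
K this bird ⇒ load K K this bird   [K -> load K K]
load K K this bird ⇒ load S K this bird   [K -> S]
load S K this bird ⇒ load K this bird K this bird   [S -> K this bird]
load K this bird K this bird ⇒ load S this bird K this bird   [K -> S]
load S this bird K this bird ⇒ load this S this bird K this bird   [S -> this S]
load this S this bird K this bird ⇒ load this this S this bird K this bird   [S -> this S]
load this this S this bird K this bird ⇒ load this this this S this bird K this bird   [S -> this S]
load this this this S this bird K this bird ⇒ load this this this this S this bird K this bird   [S -> this S]
load this this this this S this bird K this bird ⇒ load this this this this this S this bird K this bird   [S -> this S]
load this this this this this S this bird K this bird ⇒ load this this this this this bird this bird K this bird   [S -> bird]
load this this this this this bird this bird K this bird ⇒ load this this this this this bird this bird load load this bird   [K -> load load]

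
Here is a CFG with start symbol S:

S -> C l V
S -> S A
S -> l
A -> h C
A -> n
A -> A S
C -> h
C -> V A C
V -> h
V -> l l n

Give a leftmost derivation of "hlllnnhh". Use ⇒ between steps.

S⇒SA⇒SAA⇒ClVAA⇒hlVAA⇒hlllnAA⇒hlllnnA⇒hlllnnhC⇒hlllnnhh

S ⇒ SA   [S -> S A]
SA ⇒ SAA   [S -> S A]
SAA ⇒ ClVAA   [S -> C l V]
ClVAA ⇒ hlVAA   [C -> h]
hlVAA ⇒ hlllnAA   [V -> l l n]
hlllnAA ⇒ hlllnnA   [A -> n]
hlllnnA ⇒ hlllnnhC   [A -> h C]
hlllnnhC ⇒ hlllnnhh   [C -> h]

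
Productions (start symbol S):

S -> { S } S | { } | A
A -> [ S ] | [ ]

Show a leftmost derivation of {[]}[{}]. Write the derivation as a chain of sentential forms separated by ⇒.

S ⇒ {S}S   [S -> { S } S]
{S}S ⇒ {A}S   [S -> A]
{A}S ⇒ {[]}S   [A -> [ ]]
{[]}S ⇒ {[]}A   [S -> A]
{[]}A ⇒ {[]}[S]   [A -> [ S ]]
{[]}[S] ⇒ {[]}[{}]   [S -> { }]

S⇒{S}S⇒{A}S⇒{[]}S⇒{[]}A⇒{[]}[S]⇒{[]}[{}]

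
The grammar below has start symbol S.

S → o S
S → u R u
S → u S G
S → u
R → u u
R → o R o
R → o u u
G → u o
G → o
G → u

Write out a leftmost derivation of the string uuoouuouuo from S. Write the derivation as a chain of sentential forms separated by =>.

S => uSG   [S → u S G]
uSG => uuRuG   [S → u R u]
uuRuG => uuoRouG   [R → o R o]
uuoRouG => uuoouuouG   [R → o u u]
uuoouuouG => uuoouuouuo   [G → u o]

S=>uSG=>uuRuG=>uuoRouG=>uuoouuouG=>uuoouuouuo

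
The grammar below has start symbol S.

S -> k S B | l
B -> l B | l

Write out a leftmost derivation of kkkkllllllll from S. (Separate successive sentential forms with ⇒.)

S⇒kSB⇒kkSBB⇒kkkSBBB⇒kkkkSBBBB⇒kkkklBBBB⇒kkkkllBBBB⇒kkkklllBBB⇒kkkkllllBBB⇒kkkklllllBBB⇒kkkkllllllBB⇒kkkklllllllB⇒kkkkllllllll

S ⇒ kSB   [S -> k S B]
kSB ⇒ kkSBB   [S -> k S B]
kkSBB ⇒ kkkSBBB   [S -> k S B]
kkkSBBB ⇒ kkkkSBBBB   [S -> k S B]
kkkkSBBBB ⇒ kkkklBBBB   [S -> l]
kkkklBBBB ⇒ kkkkllBBBB   [B -> l B]
kkkkllBBBB ⇒ kkkklllBBB   [B -> l]
kkkklllBBB ⇒ kkkkllllBBB   [B -> l B]
kkkkllllBBB ⇒ kkkklllllBBB   [B -> l B]
kkkklllllBBB ⇒ kkkkllllllBB   [B -> l]
kkkkllllllBB ⇒ kkkklllllllB   [B -> l]
kkkklllllllB ⇒ kkkkllllllll   [B -> l]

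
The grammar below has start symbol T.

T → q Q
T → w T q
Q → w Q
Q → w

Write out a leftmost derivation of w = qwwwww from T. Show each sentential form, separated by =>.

T => qQ   [T → q Q]
qQ => qwQ   [Q → w Q]
qwQ => qwwQ   [Q → w Q]
qwwQ => qwwwQ   [Q → w Q]
qwwwQ => qwwwwQ   [Q → w Q]
qwwwwQ => qwwwww   [Q → w]

T=>qQ=>qwQ=>qwwQ=>qwwwQ=>qwwwwQ=>qwwwww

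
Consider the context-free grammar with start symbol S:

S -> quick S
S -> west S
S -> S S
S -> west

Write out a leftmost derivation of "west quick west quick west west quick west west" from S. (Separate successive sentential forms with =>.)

S => west S => west S S => west quick S S => west quick west S S => west quick west quick S S => west quick west quick west S S => west quick west quick west west S S => west quick west quick west west quick S S => west quick west quick west west quick west S => west quick west quick west west quick west west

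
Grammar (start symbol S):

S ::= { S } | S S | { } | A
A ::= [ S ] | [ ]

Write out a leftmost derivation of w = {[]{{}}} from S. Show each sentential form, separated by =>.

S => {S} => {SS} => {AS} => {[]S} => {[]{S}} => {[]{{}}}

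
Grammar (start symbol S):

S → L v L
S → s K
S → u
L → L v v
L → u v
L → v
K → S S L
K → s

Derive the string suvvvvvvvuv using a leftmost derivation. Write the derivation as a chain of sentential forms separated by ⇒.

S ⇒ sK   [S → s K]
sK ⇒ sSSL   [K → S S L]
sSSL ⇒ sLvLSL   [S → L v L]
sLvLSL ⇒ sLvvvLSL   [L → L v v]
sLvvvLSL ⇒ sLvvvvvLSL   [L → L v v]
sLvvvvvLSL ⇒ suvvvvvvLSL   [L → u v]
suvvvvvvLSL ⇒ suvvvvvvvSL   [L → v]
suvvvvvvvSL ⇒ suvvvvvvvuL   [S → u]
suvvvvvvvuL ⇒ suvvvvvvvuv   [L → v]

S ⇒ sK ⇒ sSSL ⇒ sLvLSL ⇒ sLvvvLSL ⇒ sLvvvvvLSL ⇒ suvvvvvvLSL ⇒ suvvvvvvvSL ⇒ suvvvvvvvuL ⇒ suvvvvvvvuv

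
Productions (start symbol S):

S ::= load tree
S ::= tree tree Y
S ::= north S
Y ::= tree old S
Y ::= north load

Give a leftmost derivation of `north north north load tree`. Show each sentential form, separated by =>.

S => north S => north north S => north north north S => north north north load tree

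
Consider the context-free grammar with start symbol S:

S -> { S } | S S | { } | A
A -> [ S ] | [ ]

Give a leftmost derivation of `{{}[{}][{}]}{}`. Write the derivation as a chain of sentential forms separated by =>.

S=>SS=>{S}S=>{SS}S=>{SSS}S=>{{}SS}S=>{{}AS}S=>{{}[S]S}S=>{{}[{}]S}S=>{{}[{}]A}S=>{{}[{}][S]}S=>{{}[{}][{}]}S=>{{}[{}][{}]}{}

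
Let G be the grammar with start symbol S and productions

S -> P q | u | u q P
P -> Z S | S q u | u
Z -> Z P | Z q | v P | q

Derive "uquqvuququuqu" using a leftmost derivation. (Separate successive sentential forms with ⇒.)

S⇒uqP⇒uqSqu⇒uquqPqu⇒uquqZSqu⇒uquqvPSqu⇒uquqvSquSqu⇒uquqvuqPquSqu⇒uquqvuququSqu⇒uquqvuququuqu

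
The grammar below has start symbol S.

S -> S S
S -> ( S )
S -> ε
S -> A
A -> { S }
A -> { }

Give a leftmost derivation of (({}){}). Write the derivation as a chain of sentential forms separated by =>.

S => SS   [S -> S S]
SS => (S)S   [S -> ( S )]
(S)S => (SS)S   [S -> S S]
(SS)S => (SSS)S   [S -> S S]
(SSS)S => ((S)SS)S   [S -> ( S )]
((S)SS)S => ((A)SS)S   [S -> A]
((A)SS)S => (({})SS)S   [A -> { }]
(({})SS)S => (({})AS)S   [S -> A]
(({})AS)S => (({}){S}S)S   [A -> { S }]
(({}){S}S)S => (({}){}S)S   [S -> ε]
(({}){}S)S => (({}){})S   [S -> ε]
(({}){})S => (({}){})   [S -> ε]

S => SS => (S)S => (SS)S => (SSS)S => ((S)SS)S => ((A)SS)S => (({})SS)S => (({})AS)S => (({}){S}S)S => (({}){}S)S => (({}){})S => (({}){})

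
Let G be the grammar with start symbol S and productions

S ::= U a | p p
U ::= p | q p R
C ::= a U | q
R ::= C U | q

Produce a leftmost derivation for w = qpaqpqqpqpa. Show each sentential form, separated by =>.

S => Ua => qpRa => qpCUa => qpaUUa => qpaqpRUa => qpaqpCUUa => qpaqpqUUa => qpaqpqqpRUa => qpaqpqqpqUa => qpaqpqqpqpa

S => Ua   [S ::= U a]
Ua => qpRa   [U ::= q p R]
qpRa => qpCUa   [R ::= C U]
qpCUa => qpaUUa   [C ::= a U]
qpaUUa => qpaqpRUa   [U ::= q p R]
qpaqpRUa => qpaqpCUUa   [R ::= C U]
qpaqpCUUa => qpaqpqUUa   [C ::= q]
qpaqpqUUa => qpaqpqqpRUa   [U ::= q p R]
qpaqpqqpRUa => qpaqpqqpqUa   [R ::= q]
qpaqpqqpqUa => qpaqpqqpqpa   [U ::= p]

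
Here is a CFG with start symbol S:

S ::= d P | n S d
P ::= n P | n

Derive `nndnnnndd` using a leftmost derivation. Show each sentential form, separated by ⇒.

S⇒nSd⇒nnSdd⇒nndPdd⇒nndnPdd⇒nndnnPdd⇒nndnnnPdd⇒nndnnnndd

S ⇒ nSd   [S ::= n S d]
nSd ⇒ nnSdd   [S ::= n S d]
nnSdd ⇒ nndPdd   [S ::= d P]
nndPdd ⇒ nndnPdd   [P ::= n P]
nndnPdd ⇒ nndnnPdd   [P ::= n P]
nndnnPdd ⇒ nndnnnPdd   [P ::= n P]
nndnnnPdd ⇒ nndnnnndd   [P ::= n]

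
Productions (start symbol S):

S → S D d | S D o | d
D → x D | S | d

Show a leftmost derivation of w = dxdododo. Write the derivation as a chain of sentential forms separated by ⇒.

S⇒SDo⇒SDoDo⇒SDoDoDo⇒dDoDoDo⇒dxDoDoDo⇒dxSoDoDo⇒dxdoDoDo⇒dxdoSoDo⇒dxdodoDo⇒dxdododo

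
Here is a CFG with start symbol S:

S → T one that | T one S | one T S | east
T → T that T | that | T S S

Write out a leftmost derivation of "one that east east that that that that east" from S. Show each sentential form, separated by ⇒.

S ⇒ one T S ⇒ one T that T S ⇒ one T that T that T S ⇒ one T S S that T that T S ⇒ one that S S that T that T S ⇒ one that east S that T that T S ⇒ one that east east that T that T S ⇒ one that east east that that that T S ⇒ one that east east that that that that S ⇒ one that east east that that that that east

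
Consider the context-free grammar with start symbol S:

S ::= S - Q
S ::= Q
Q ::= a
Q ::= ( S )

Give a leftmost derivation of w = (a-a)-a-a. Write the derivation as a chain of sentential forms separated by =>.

S => S-Q => S-Q-Q => Q-Q-Q => (S)-Q-Q => (S-Q)-Q-Q => (Q-Q)-Q-Q => (a-Q)-Q-Q => (a-a)-Q-Q => (a-a)-a-Q => (a-a)-a-a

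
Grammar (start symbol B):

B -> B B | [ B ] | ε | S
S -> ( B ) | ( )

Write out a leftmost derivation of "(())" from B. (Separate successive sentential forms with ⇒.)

B ⇒ S ⇒ (B) ⇒ (S) ⇒ ((B)) ⇒ (())

B ⇒ S   [B -> S]
S ⇒ (B)   [S -> ( B )]
(B) ⇒ (S)   [B -> S]
(S) ⇒ ((B))   [S -> ( B )]
((B)) ⇒ (())   [B -> ε]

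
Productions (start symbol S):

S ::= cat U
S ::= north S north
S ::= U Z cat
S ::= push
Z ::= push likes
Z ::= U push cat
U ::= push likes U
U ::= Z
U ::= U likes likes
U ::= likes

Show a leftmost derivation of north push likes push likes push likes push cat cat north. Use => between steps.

S => north S north   [S ::= north S north]
north S north => north U Z cat north   [S ::= U Z cat]
north U Z cat north => north Z Z cat north   [U ::= Z]
north Z Z cat north => north push likes Z cat north   [Z ::= push likes]
north push likes Z cat north => north push likes U push cat cat north   [Z ::= U push cat]
north push likes U push cat cat north => north push likes push likes U push cat cat north   [U ::= push likes U]
north push likes push likes U push cat cat north => north push likes push likes Z push cat cat north   [U ::= Z]
north push likes push likes Z push cat cat north => north push likes push likes push likes push cat cat north   [Z ::= push likes]

S => north S north => north U Z cat north => north Z Z cat north => north push likes Z cat north => north push likes U push cat cat north => north push likes push likes U push cat cat north => north push likes push likes Z push cat cat north => north push likes push likes push likes push cat cat north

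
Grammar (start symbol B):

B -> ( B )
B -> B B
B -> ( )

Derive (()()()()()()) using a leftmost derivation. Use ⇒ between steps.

B ⇒ (B) ⇒ (BB) ⇒ (BBB) ⇒ (()BB) ⇒ (()BBB) ⇒ (()BBBB) ⇒ (()BBBBB) ⇒ (()()BBBB) ⇒ (()()()BBB) ⇒ (()()()()BB) ⇒ (()()()()()B) ⇒ (()()()()()())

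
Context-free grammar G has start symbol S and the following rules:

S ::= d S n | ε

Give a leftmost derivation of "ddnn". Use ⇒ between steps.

S ⇒ dSn ⇒ ddSnn ⇒ ddnn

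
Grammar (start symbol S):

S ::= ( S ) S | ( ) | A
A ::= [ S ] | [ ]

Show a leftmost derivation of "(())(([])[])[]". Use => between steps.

S => (S)S => (())S => (())(S)S => (())((S)S)S => (())((A)S)S => (())(([])S)S => (())(([])A)S => (())(([])[])S => (())(([])[])A => (())(([])[])[]

S => (S)S   [S ::= ( S ) S]
(S)S => (())S   [S ::= ( )]
(())S => (())(S)S   [S ::= ( S ) S]
(())(S)S => (())((S)S)S   [S ::= ( S ) S]
(())((S)S)S => (())((A)S)S   [S ::= A]
(())((A)S)S => (())(([])S)S   [A ::= [ ]]
(())(([])S)S => (())(([])A)S   [S ::= A]
(())(([])A)S => (())(([])[])S   [A ::= [ ]]
(())(([])[])S => (())(([])[])A   [S ::= A]
(())(([])[])A => (())(([])[])[]   [A ::= [ ]]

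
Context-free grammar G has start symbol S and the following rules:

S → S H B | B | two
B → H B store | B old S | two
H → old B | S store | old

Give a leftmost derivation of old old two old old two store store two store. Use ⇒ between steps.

S ⇒ B ⇒ H B store ⇒ old B B store ⇒ old H B store B store ⇒ old old B store B store ⇒ old old B old S store B store ⇒ old old two old S store B store ⇒ old old two old B store B store ⇒ old old two old H B store store B store ⇒ old old two old old B store store B store ⇒ old old two old old two store store B store ⇒ old old two old old two store store two store

S ⇒ B   [S → B]
B ⇒ H B store   [B → H B store]
H B store ⇒ old B B store   [H → old B]
old B B store ⇒ old H B store B store   [B → H B store]
old H B store B store ⇒ old old B store B store   [H → old]
old old B store B store ⇒ old old B old S store B store   [B → B old S]
old old B old S store B store ⇒ old old two old S store B store   [B → two]
old old two old S store B store ⇒ old old two old B store B store   [S → B]
old old two old B store B store ⇒ old old two old H B store store B store   [B → H B store]
old old two old H B store store B store ⇒ old old two old old B store store B store   [H → old]
old old two old old B store store B store ⇒ old old two old old two store store B store   [B → two]
old old two old old two store store B store ⇒ old old two old old two store store two store   [B → two]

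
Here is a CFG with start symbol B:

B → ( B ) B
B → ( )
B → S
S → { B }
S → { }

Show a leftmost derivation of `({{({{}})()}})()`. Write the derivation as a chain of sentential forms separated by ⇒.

B ⇒ (B)B   [B → ( B ) B]
(B)B ⇒ (S)B   [B → S]
(S)B ⇒ ({B})B   [S → { B }]
({B})B ⇒ ({S})B   [B → S]
({S})B ⇒ ({{B}})B   [S → { B }]
({{B}})B ⇒ ({{(B)B}})B   [B → ( B ) B]
({{(B)B}})B ⇒ ({{(S)B}})B   [B → S]
({{(S)B}})B ⇒ ({{({B})B}})B   [S → { B }]
({{({B})B}})B ⇒ ({{({S})B}})B   [B → S]
({{({S})B}})B ⇒ ({{({{}})B}})B   [S → { }]
({{({{}})B}})B ⇒ ({{({{}})()}})B   [B → ( )]
({{({{}})()}})B ⇒ ({{({{}})()}})()   [B → ( )]

B⇒(B)B⇒(S)B⇒({B})B⇒({S})B⇒({{B}})B⇒({{(B)B}})B⇒({{(S)B}})B⇒({{({B})B}})B⇒({{({S})B}})B⇒({{({{}})B}})B⇒({{({{}})()}})B⇒({{({{}})()}})()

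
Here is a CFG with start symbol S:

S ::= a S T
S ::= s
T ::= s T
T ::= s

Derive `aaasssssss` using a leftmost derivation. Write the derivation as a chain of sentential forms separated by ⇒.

S⇒aST⇒aaSTT⇒aaaSTTT⇒aaasTTT⇒aaassTTT⇒aaasssTT⇒aaassssT⇒aaasssssT⇒aaassssssT⇒aaasssssss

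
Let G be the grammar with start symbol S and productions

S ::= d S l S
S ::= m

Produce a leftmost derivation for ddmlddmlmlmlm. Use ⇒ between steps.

S ⇒ dSlS ⇒ ddSlSlS ⇒ ddmlSlS ⇒ ddmldSlSlS ⇒ ddmlddSlSlSlS ⇒ ddmlddmlSlSlS ⇒ ddmlddmlmlSlS ⇒ ddmlddmlmlmlS ⇒ ddmlddmlmlmlm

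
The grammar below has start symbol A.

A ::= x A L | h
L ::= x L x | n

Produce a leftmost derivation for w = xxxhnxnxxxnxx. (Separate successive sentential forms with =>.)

A=>xAL=>xxALL=>xxxALLL=>xxxhLLL=>xxxhnLL=>xxxhnxLxL=>xxxhnxnxL=>xxxhnxnxxLx=>xxxhnxnxxxLxx=>xxxhnxnxxxnxx

A => xAL   [A ::= x A L]
xAL => xxALL   [A ::= x A L]
xxALL => xxxALLL   [A ::= x A L]
xxxALLL => xxxhLLL   [A ::= h]
xxxhLLL => xxxhnLL   [L ::= n]
xxxhnLL => xxxhnxLxL   [L ::= x L x]
xxxhnxLxL => xxxhnxnxL   [L ::= n]
xxxhnxnxL => xxxhnxnxxLx   [L ::= x L x]
xxxhnxnxxLx => xxxhnxnxxxLxx   [L ::= x L x]
xxxhnxnxxxLxx => xxxhnxnxxxnxx   [L ::= n]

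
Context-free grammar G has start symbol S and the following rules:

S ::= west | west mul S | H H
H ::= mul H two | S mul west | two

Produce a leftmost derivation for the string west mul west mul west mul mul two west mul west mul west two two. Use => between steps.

S => west mul S => west mul H H => west mul S mul west H => west mul west mul west H => west mul west mul west mul H two => west mul west mul west mul mul H two two => west mul west mul west mul mul S mul west two two => west mul west mul west mul mul H H mul west two two => west mul west mul west mul mul two H mul west two two => west mul west mul west mul mul two S mul west mul west two two => west mul west mul west mul mul two west mul west mul west two two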